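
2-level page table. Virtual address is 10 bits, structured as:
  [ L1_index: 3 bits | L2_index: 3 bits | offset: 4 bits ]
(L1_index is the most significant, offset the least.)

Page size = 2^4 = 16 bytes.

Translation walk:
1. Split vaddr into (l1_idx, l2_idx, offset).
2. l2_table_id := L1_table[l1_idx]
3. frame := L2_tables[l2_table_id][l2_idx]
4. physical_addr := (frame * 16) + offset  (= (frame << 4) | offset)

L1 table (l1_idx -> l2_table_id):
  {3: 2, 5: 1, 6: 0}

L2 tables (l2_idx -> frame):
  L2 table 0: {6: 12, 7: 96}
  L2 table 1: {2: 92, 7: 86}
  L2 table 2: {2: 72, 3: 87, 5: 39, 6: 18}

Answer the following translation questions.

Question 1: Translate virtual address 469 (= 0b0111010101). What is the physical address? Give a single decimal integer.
Answer: 629

Derivation:
vaddr = 469 = 0b0111010101
Split: l1_idx=3, l2_idx=5, offset=5
L1[3] = 2
L2[2][5] = 39
paddr = 39 * 16 + 5 = 629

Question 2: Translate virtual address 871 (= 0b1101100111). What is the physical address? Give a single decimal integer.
Answer: 199

Derivation:
vaddr = 871 = 0b1101100111
Split: l1_idx=6, l2_idx=6, offset=7
L1[6] = 0
L2[0][6] = 12
paddr = 12 * 16 + 7 = 199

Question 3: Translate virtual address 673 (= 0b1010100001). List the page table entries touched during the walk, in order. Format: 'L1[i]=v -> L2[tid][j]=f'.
vaddr = 673 = 0b1010100001
Split: l1_idx=5, l2_idx=2, offset=1

Answer: L1[5]=1 -> L2[1][2]=92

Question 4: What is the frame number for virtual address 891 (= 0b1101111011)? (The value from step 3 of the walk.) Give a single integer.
vaddr = 891: l1_idx=6, l2_idx=7
L1[6] = 0; L2[0][7] = 96

Answer: 96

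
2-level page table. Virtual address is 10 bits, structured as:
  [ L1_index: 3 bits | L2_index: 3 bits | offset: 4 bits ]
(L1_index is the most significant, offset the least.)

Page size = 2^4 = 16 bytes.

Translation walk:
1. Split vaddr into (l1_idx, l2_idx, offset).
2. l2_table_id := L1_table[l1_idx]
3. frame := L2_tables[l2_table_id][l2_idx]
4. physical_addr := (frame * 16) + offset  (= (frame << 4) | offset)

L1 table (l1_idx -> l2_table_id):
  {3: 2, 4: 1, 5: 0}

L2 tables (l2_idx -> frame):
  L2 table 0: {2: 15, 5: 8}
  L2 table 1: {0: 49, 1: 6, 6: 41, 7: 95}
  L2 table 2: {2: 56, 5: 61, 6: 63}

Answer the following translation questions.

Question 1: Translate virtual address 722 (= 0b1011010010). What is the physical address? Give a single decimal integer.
Answer: 130

Derivation:
vaddr = 722 = 0b1011010010
Split: l1_idx=5, l2_idx=5, offset=2
L1[5] = 0
L2[0][5] = 8
paddr = 8 * 16 + 2 = 130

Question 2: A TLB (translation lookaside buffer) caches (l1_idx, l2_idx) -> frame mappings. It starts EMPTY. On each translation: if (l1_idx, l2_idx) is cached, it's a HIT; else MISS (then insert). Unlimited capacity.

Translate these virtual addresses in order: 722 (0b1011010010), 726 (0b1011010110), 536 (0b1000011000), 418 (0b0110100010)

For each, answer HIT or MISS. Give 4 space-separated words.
Answer: MISS HIT MISS MISS

Derivation:
vaddr=722: (5,5) not in TLB -> MISS, insert
vaddr=726: (5,5) in TLB -> HIT
vaddr=536: (4,1) not in TLB -> MISS, insert
vaddr=418: (3,2) not in TLB -> MISS, insert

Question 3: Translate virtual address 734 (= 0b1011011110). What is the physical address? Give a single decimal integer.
Answer: 142

Derivation:
vaddr = 734 = 0b1011011110
Split: l1_idx=5, l2_idx=5, offset=14
L1[5] = 0
L2[0][5] = 8
paddr = 8 * 16 + 14 = 142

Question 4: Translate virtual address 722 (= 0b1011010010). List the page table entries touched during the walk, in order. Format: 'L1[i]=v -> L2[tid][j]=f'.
Answer: L1[5]=0 -> L2[0][5]=8

Derivation:
vaddr = 722 = 0b1011010010
Split: l1_idx=5, l2_idx=5, offset=2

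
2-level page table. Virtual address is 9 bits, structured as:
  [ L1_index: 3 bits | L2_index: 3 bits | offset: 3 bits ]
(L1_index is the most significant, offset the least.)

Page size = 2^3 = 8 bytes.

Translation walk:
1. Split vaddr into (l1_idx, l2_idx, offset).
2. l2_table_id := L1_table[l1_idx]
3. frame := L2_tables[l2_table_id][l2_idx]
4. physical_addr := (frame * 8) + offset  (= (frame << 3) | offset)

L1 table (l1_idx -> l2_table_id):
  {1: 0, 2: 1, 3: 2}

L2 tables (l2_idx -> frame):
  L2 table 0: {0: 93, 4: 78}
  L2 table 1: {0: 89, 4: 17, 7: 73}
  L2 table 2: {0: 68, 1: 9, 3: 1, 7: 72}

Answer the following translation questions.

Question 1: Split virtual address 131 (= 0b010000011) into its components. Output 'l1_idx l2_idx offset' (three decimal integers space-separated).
Answer: 2 0 3

Derivation:
vaddr = 131 = 0b010000011
  top 3 bits -> l1_idx = 2
  next 3 bits -> l2_idx = 0
  bottom 3 bits -> offset = 3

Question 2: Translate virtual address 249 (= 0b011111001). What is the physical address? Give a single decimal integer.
vaddr = 249 = 0b011111001
Split: l1_idx=3, l2_idx=7, offset=1
L1[3] = 2
L2[2][7] = 72
paddr = 72 * 8 + 1 = 577

Answer: 577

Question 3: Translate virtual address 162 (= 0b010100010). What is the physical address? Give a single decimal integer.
vaddr = 162 = 0b010100010
Split: l1_idx=2, l2_idx=4, offset=2
L1[2] = 1
L2[1][4] = 17
paddr = 17 * 8 + 2 = 138

Answer: 138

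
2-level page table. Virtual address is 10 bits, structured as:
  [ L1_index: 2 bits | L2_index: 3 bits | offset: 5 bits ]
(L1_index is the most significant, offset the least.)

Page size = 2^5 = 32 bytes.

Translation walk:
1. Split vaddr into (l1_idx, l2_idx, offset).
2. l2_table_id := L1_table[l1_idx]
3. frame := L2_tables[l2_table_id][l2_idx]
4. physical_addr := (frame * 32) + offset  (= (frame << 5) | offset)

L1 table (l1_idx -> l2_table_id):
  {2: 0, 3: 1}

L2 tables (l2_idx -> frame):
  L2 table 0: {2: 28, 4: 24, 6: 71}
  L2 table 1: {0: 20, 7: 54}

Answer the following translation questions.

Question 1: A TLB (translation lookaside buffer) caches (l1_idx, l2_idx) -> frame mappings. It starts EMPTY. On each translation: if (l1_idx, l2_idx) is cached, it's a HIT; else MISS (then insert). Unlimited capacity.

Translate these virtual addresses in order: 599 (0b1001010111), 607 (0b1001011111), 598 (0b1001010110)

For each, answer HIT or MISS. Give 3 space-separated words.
vaddr=599: (2,2) not in TLB -> MISS, insert
vaddr=607: (2,2) in TLB -> HIT
vaddr=598: (2,2) in TLB -> HIT

Answer: MISS HIT HIT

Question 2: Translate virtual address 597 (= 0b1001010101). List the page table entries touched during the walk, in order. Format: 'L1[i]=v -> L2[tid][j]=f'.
vaddr = 597 = 0b1001010101
Split: l1_idx=2, l2_idx=2, offset=21

Answer: L1[2]=0 -> L2[0][2]=28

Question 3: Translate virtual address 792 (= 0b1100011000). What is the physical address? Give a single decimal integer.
vaddr = 792 = 0b1100011000
Split: l1_idx=3, l2_idx=0, offset=24
L1[3] = 1
L2[1][0] = 20
paddr = 20 * 32 + 24 = 664

Answer: 664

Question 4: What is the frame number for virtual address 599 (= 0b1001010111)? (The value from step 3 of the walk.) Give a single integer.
Answer: 28

Derivation:
vaddr = 599: l1_idx=2, l2_idx=2
L1[2] = 0; L2[0][2] = 28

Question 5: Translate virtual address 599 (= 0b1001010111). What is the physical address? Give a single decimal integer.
Answer: 919

Derivation:
vaddr = 599 = 0b1001010111
Split: l1_idx=2, l2_idx=2, offset=23
L1[2] = 0
L2[0][2] = 28
paddr = 28 * 32 + 23 = 919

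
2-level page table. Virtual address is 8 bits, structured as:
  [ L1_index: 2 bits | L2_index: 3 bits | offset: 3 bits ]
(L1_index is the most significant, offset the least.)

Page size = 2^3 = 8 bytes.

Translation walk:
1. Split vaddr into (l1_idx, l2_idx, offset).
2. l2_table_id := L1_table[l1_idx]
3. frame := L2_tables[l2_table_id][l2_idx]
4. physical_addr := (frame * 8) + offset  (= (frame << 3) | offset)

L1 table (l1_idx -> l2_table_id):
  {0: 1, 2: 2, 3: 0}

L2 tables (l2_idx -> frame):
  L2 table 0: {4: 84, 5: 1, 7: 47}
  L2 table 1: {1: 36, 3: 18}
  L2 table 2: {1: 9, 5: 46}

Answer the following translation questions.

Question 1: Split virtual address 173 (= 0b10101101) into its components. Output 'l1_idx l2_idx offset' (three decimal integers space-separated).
vaddr = 173 = 0b10101101
  top 2 bits -> l1_idx = 2
  next 3 bits -> l2_idx = 5
  bottom 3 bits -> offset = 5

Answer: 2 5 5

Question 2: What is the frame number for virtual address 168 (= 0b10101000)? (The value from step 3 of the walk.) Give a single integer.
vaddr = 168: l1_idx=2, l2_idx=5
L1[2] = 2; L2[2][5] = 46

Answer: 46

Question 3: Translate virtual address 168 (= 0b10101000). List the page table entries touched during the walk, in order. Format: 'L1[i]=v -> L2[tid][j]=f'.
vaddr = 168 = 0b10101000
Split: l1_idx=2, l2_idx=5, offset=0

Answer: L1[2]=2 -> L2[2][5]=46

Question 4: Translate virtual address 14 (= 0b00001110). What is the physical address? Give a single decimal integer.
Answer: 294

Derivation:
vaddr = 14 = 0b00001110
Split: l1_idx=0, l2_idx=1, offset=6
L1[0] = 1
L2[1][1] = 36
paddr = 36 * 8 + 6 = 294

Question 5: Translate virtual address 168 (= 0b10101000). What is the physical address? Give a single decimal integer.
Answer: 368

Derivation:
vaddr = 168 = 0b10101000
Split: l1_idx=2, l2_idx=5, offset=0
L1[2] = 2
L2[2][5] = 46
paddr = 46 * 8 + 0 = 368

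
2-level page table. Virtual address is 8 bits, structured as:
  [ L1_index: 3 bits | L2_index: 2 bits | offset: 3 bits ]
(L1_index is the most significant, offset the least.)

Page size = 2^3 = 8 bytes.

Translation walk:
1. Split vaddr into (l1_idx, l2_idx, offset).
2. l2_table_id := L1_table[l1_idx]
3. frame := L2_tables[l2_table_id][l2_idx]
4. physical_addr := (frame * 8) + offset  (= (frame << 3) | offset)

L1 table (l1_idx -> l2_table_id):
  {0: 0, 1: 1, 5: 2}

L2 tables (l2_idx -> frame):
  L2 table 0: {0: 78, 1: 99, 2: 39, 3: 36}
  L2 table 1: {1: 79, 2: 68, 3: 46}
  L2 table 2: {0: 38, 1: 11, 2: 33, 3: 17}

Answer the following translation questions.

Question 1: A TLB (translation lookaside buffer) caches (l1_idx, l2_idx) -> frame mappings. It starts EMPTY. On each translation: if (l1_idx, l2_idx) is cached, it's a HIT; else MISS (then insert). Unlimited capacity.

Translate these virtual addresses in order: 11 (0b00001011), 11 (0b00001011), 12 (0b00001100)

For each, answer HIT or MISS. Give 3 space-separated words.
Answer: MISS HIT HIT

Derivation:
vaddr=11: (0,1) not in TLB -> MISS, insert
vaddr=11: (0,1) in TLB -> HIT
vaddr=12: (0,1) in TLB -> HIT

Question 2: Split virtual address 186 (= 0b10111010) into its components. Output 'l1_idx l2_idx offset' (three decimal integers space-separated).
vaddr = 186 = 0b10111010
  top 3 bits -> l1_idx = 5
  next 2 bits -> l2_idx = 3
  bottom 3 bits -> offset = 2

Answer: 5 3 2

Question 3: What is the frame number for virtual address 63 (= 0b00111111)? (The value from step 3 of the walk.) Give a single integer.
Answer: 46

Derivation:
vaddr = 63: l1_idx=1, l2_idx=3
L1[1] = 1; L2[1][3] = 46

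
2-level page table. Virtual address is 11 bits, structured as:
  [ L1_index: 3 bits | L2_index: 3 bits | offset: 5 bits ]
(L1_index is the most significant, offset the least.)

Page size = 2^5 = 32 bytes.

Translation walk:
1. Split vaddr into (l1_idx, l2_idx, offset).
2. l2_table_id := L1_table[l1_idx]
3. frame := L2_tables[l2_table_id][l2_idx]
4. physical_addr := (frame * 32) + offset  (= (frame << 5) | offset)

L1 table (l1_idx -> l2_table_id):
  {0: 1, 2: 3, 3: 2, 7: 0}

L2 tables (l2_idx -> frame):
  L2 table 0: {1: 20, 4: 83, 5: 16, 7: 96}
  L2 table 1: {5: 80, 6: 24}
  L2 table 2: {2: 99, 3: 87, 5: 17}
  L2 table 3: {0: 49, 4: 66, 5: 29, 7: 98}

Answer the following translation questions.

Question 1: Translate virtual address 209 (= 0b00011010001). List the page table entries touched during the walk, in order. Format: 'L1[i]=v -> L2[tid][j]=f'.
vaddr = 209 = 0b00011010001
Split: l1_idx=0, l2_idx=6, offset=17

Answer: L1[0]=1 -> L2[1][6]=24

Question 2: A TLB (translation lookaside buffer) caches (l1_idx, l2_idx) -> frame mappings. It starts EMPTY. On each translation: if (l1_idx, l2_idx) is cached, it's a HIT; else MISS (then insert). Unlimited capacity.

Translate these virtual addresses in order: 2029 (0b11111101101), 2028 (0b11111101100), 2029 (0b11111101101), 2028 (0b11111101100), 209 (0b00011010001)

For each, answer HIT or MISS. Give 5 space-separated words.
Answer: MISS HIT HIT HIT MISS

Derivation:
vaddr=2029: (7,7) not in TLB -> MISS, insert
vaddr=2028: (7,7) in TLB -> HIT
vaddr=2029: (7,7) in TLB -> HIT
vaddr=2028: (7,7) in TLB -> HIT
vaddr=209: (0,6) not in TLB -> MISS, insert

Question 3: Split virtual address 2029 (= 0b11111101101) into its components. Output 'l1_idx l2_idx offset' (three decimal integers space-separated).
Answer: 7 7 13

Derivation:
vaddr = 2029 = 0b11111101101
  top 3 bits -> l1_idx = 7
  next 3 bits -> l2_idx = 7
  bottom 5 bits -> offset = 13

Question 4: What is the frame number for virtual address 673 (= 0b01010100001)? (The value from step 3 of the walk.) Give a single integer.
vaddr = 673: l1_idx=2, l2_idx=5
L1[2] = 3; L2[3][5] = 29

Answer: 29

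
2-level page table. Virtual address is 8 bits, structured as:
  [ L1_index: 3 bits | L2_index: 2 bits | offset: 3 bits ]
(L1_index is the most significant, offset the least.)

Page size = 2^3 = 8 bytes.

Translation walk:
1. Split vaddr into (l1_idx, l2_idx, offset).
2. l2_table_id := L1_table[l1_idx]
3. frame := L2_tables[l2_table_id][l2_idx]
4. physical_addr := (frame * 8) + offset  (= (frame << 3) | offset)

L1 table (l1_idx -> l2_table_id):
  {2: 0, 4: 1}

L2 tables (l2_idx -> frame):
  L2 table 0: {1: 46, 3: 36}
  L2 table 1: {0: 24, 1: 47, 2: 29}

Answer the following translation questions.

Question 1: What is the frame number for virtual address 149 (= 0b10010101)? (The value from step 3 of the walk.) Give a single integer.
vaddr = 149: l1_idx=4, l2_idx=2
L1[4] = 1; L2[1][2] = 29

Answer: 29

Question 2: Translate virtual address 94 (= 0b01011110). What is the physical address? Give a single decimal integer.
vaddr = 94 = 0b01011110
Split: l1_idx=2, l2_idx=3, offset=6
L1[2] = 0
L2[0][3] = 36
paddr = 36 * 8 + 6 = 294

Answer: 294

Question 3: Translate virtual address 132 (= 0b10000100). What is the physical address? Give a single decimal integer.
Answer: 196

Derivation:
vaddr = 132 = 0b10000100
Split: l1_idx=4, l2_idx=0, offset=4
L1[4] = 1
L2[1][0] = 24
paddr = 24 * 8 + 4 = 196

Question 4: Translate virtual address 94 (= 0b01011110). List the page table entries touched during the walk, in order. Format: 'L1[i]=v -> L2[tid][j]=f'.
vaddr = 94 = 0b01011110
Split: l1_idx=2, l2_idx=3, offset=6

Answer: L1[2]=0 -> L2[0][3]=36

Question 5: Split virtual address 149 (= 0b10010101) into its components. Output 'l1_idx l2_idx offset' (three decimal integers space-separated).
Answer: 4 2 5

Derivation:
vaddr = 149 = 0b10010101
  top 3 bits -> l1_idx = 4
  next 2 bits -> l2_idx = 2
  bottom 3 bits -> offset = 5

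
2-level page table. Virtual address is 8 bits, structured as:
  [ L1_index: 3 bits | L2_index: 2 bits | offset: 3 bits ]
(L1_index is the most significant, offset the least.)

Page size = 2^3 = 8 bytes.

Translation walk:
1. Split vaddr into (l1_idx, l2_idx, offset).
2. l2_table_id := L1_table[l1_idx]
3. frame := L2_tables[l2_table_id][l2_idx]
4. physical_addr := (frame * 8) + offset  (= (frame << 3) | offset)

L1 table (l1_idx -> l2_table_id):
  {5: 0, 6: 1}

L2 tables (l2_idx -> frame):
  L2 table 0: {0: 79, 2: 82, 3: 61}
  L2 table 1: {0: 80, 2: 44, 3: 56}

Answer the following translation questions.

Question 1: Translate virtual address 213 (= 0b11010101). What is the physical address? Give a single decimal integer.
vaddr = 213 = 0b11010101
Split: l1_idx=6, l2_idx=2, offset=5
L1[6] = 1
L2[1][2] = 44
paddr = 44 * 8 + 5 = 357

Answer: 357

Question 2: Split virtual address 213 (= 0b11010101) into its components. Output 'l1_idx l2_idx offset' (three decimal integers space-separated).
Answer: 6 2 5

Derivation:
vaddr = 213 = 0b11010101
  top 3 bits -> l1_idx = 6
  next 2 bits -> l2_idx = 2
  bottom 3 bits -> offset = 5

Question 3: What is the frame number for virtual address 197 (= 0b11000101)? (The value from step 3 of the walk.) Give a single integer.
Answer: 80

Derivation:
vaddr = 197: l1_idx=6, l2_idx=0
L1[6] = 1; L2[1][0] = 80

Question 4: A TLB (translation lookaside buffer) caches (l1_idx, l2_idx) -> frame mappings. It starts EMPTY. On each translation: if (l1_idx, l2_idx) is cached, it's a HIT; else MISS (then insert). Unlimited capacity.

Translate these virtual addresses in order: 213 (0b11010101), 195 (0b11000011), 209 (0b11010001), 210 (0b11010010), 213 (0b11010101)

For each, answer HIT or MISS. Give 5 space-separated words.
Answer: MISS MISS HIT HIT HIT

Derivation:
vaddr=213: (6,2) not in TLB -> MISS, insert
vaddr=195: (6,0) not in TLB -> MISS, insert
vaddr=209: (6,2) in TLB -> HIT
vaddr=210: (6,2) in TLB -> HIT
vaddr=213: (6,2) in TLB -> HIT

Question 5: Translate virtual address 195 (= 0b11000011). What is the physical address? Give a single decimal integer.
vaddr = 195 = 0b11000011
Split: l1_idx=6, l2_idx=0, offset=3
L1[6] = 1
L2[1][0] = 80
paddr = 80 * 8 + 3 = 643

Answer: 643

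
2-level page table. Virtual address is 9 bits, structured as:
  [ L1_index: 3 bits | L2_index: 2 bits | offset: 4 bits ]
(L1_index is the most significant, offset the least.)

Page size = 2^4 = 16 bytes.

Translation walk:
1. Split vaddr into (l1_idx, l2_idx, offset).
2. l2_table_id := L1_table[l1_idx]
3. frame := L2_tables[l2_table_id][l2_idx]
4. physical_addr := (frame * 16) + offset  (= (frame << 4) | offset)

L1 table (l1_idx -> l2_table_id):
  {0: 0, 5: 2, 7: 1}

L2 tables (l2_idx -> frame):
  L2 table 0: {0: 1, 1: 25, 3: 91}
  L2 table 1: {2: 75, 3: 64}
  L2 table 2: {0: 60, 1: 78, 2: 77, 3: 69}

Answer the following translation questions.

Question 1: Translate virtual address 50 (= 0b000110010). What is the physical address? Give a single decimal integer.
Answer: 1458

Derivation:
vaddr = 50 = 0b000110010
Split: l1_idx=0, l2_idx=3, offset=2
L1[0] = 0
L2[0][3] = 91
paddr = 91 * 16 + 2 = 1458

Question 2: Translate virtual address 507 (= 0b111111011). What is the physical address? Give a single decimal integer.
vaddr = 507 = 0b111111011
Split: l1_idx=7, l2_idx=3, offset=11
L1[7] = 1
L2[1][3] = 64
paddr = 64 * 16 + 11 = 1035

Answer: 1035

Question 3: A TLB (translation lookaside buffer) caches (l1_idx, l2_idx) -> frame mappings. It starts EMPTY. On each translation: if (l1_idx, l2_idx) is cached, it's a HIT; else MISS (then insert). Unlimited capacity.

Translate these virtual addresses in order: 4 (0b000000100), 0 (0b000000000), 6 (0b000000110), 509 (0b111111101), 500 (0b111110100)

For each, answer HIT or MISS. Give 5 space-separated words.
vaddr=4: (0,0) not in TLB -> MISS, insert
vaddr=0: (0,0) in TLB -> HIT
vaddr=6: (0,0) in TLB -> HIT
vaddr=509: (7,3) not in TLB -> MISS, insert
vaddr=500: (7,3) in TLB -> HIT

Answer: MISS HIT HIT MISS HIT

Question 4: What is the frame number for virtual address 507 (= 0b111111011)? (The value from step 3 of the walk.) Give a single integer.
Answer: 64

Derivation:
vaddr = 507: l1_idx=7, l2_idx=3
L1[7] = 1; L2[1][3] = 64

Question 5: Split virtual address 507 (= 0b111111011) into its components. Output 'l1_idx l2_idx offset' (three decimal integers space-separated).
vaddr = 507 = 0b111111011
  top 3 bits -> l1_idx = 7
  next 2 bits -> l2_idx = 3
  bottom 4 bits -> offset = 11

Answer: 7 3 11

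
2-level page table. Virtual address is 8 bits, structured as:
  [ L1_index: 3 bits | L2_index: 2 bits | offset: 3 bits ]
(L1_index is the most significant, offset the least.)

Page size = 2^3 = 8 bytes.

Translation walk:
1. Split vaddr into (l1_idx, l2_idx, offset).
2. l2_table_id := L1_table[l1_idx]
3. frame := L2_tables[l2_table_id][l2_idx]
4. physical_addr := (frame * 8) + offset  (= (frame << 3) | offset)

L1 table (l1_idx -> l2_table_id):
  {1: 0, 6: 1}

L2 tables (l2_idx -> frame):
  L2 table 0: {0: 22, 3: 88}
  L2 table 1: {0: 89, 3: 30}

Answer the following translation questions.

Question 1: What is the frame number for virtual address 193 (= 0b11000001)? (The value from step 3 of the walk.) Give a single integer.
Answer: 89

Derivation:
vaddr = 193: l1_idx=6, l2_idx=0
L1[6] = 1; L2[1][0] = 89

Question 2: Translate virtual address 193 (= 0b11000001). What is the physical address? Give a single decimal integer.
Answer: 713

Derivation:
vaddr = 193 = 0b11000001
Split: l1_idx=6, l2_idx=0, offset=1
L1[6] = 1
L2[1][0] = 89
paddr = 89 * 8 + 1 = 713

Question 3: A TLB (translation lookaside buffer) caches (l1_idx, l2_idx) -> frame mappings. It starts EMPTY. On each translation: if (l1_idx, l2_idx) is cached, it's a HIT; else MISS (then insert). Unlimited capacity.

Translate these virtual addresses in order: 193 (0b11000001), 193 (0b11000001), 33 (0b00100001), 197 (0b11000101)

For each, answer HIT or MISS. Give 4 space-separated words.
Answer: MISS HIT MISS HIT

Derivation:
vaddr=193: (6,0) not in TLB -> MISS, insert
vaddr=193: (6,0) in TLB -> HIT
vaddr=33: (1,0) not in TLB -> MISS, insert
vaddr=197: (6,0) in TLB -> HIT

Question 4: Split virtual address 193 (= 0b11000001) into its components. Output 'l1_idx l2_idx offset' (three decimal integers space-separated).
vaddr = 193 = 0b11000001
  top 3 bits -> l1_idx = 6
  next 2 bits -> l2_idx = 0
  bottom 3 bits -> offset = 1

Answer: 6 0 1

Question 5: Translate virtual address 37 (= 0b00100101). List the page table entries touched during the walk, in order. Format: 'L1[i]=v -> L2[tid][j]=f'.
Answer: L1[1]=0 -> L2[0][0]=22

Derivation:
vaddr = 37 = 0b00100101
Split: l1_idx=1, l2_idx=0, offset=5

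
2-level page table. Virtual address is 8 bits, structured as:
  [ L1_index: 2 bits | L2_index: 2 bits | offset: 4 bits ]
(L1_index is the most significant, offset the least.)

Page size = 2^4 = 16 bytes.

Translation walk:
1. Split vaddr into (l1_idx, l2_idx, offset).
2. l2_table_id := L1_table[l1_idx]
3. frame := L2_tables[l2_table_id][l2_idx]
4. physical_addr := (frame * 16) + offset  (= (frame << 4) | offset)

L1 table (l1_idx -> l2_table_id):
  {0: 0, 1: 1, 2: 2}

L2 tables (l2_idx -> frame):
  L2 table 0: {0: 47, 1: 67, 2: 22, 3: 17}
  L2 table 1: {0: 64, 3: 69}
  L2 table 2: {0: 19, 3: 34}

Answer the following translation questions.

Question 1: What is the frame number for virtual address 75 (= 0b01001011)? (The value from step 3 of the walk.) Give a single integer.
vaddr = 75: l1_idx=1, l2_idx=0
L1[1] = 1; L2[1][0] = 64

Answer: 64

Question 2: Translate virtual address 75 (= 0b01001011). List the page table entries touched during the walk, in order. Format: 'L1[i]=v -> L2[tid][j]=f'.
vaddr = 75 = 0b01001011
Split: l1_idx=1, l2_idx=0, offset=11

Answer: L1[1]=1 -> L2[1][0]=64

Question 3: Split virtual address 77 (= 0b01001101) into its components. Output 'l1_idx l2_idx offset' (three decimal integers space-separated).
vaddr = 77 = 0b01001101
  top 2 bits -> l1_idx = 1
  next 2 bits -> l2_idx = 0
  bottom 4 bits -> offset = 13

Answer: 1 0 13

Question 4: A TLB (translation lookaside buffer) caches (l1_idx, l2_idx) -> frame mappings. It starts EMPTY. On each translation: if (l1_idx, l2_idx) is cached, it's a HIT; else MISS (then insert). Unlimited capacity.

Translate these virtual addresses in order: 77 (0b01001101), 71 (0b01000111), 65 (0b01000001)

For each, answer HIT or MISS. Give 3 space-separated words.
vaddr=77: (1,0) not in TLB -> MISS, insert
vaddr=71: (1,0) in TLB -> HIT
vaddr=65: (1,0) in TLB -> HIT

Answer: MISS HIT HIT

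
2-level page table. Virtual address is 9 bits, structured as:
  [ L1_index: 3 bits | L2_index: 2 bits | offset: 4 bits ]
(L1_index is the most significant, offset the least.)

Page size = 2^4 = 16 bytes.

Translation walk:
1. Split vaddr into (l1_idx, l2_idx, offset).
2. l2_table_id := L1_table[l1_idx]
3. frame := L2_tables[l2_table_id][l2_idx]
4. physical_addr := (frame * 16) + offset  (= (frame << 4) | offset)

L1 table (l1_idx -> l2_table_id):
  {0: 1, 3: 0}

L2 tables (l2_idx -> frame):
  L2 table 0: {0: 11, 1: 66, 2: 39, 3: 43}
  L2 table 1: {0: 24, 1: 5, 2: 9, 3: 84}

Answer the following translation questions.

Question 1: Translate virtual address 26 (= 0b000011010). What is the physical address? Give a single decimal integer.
vaddr = 26 = 0b000011010
Split: l1_idx=0, l2_idx=1, offset=10
L1[0] = 1
L2[1][1] = 5
paddr = 5 * 16 + 10 = 90

Answer: 90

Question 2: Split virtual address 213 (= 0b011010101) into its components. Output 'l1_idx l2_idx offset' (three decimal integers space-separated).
Answer: 3 1 5

Derivation:
vaddr = 213 = 0b011010101
  top 3 bits -> l1_idx = 3
  next 2 bits -> l2_idx = 1
  bottom 4 bits -> offset = 5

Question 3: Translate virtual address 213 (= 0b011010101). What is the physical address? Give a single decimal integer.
vaddr = 213 = 0b011010101
Split: l1_idx=3, l2_idx=1, offset=5
L1[3] = 0
L2[0][1] = 66
paddr = 66 * 16 + 5 = 1061

Answer: 1061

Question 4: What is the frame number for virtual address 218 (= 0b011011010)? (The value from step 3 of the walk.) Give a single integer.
Answer: 66

Derivation:
vaddr = 218: l1_idx=3, l2_idx=1
L1[3] = 0; L2[0][1] = 66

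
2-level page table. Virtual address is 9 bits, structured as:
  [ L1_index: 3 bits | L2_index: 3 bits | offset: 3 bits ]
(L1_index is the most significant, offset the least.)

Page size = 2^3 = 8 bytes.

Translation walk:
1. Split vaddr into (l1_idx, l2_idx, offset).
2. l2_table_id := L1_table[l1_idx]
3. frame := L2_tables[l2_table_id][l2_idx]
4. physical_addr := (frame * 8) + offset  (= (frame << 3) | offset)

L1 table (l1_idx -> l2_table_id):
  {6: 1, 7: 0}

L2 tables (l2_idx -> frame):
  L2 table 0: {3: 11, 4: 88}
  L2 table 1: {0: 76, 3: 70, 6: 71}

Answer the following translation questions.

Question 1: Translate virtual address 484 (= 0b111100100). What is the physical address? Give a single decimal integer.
vaddr = 484 = 0b111100100
Split: l1_idx=7, l2_idx=4, offset=4
L1[7] = 0
L2[0][4] = 88
paddr = 88 * 8 + 4 = 708

Answer: 708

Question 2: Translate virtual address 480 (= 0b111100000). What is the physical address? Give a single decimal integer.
Answer: 704

Derivation:
vaddr = 480 = 0b111100000
Split: l1_idx=7, l2_idx=4, offset=0
L1[7] = 0
L2[0][4] = 88
paddr = 88 * 8 + 0 = 704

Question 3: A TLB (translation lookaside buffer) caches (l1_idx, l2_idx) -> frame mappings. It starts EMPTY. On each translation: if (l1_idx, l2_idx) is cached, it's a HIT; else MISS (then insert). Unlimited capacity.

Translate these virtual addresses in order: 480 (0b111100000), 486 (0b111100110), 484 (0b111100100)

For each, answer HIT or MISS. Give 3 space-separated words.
vaddr=480: (7,4) not in TLB -> MISS, insert
vaddr=486: (7,4) in TLB -> HIT
vaddr=484: (7,4) in TLB -> HIT

Answer: MISS HIT HIT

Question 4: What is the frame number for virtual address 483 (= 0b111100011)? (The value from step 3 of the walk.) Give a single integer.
vaddr = 483: l1_idx=7, l2_idx=4
L1[7] = 0; L2[0][4] = 88

Answer: 88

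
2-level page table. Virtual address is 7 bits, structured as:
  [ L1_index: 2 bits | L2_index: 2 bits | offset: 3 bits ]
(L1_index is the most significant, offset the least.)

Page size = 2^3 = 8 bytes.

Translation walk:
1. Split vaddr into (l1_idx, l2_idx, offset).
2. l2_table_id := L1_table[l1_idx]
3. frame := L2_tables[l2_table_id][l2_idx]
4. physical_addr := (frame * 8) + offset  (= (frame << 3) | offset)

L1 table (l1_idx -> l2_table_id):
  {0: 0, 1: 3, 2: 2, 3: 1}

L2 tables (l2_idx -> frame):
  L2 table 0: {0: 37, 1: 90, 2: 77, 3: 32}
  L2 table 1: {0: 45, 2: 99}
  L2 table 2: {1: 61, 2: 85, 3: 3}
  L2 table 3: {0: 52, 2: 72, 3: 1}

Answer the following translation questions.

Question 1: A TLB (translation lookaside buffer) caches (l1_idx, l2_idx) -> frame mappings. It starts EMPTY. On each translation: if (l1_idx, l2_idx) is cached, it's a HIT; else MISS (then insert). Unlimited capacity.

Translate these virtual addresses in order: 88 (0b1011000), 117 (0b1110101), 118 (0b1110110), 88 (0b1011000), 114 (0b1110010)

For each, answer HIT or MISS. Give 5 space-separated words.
vaddr=88: (2,3) not in TLB -> MISS, insert
vaddr=117: (3,2) not in TLB -> MISS, insert
vaddr=118: (3,2) in TLB -> HIT
vaddr=88: (2,3) in TLB -> HIT
vaddr=114: (3,2) in TLB -> HIT

Answer: MISS MISS HIT HIT HIT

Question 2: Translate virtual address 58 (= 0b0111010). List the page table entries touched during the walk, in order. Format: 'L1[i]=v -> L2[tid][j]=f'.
Answer: L1[1]=3 -> L2[3][3]=1

Derivation:
vaddr = 58 = 0b0111010
Split: l1_idx=1, l2_idx=3, offset=2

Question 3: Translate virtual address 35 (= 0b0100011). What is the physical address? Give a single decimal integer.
Answer: 419

Derivation:
vaddr = 35 = 0b0100011
Split: l1_idx=1, l2_idx=0, offset=3
L1[1] = 3
L2[3][0] = 52
paddr = 52 * 8 + 3 = 419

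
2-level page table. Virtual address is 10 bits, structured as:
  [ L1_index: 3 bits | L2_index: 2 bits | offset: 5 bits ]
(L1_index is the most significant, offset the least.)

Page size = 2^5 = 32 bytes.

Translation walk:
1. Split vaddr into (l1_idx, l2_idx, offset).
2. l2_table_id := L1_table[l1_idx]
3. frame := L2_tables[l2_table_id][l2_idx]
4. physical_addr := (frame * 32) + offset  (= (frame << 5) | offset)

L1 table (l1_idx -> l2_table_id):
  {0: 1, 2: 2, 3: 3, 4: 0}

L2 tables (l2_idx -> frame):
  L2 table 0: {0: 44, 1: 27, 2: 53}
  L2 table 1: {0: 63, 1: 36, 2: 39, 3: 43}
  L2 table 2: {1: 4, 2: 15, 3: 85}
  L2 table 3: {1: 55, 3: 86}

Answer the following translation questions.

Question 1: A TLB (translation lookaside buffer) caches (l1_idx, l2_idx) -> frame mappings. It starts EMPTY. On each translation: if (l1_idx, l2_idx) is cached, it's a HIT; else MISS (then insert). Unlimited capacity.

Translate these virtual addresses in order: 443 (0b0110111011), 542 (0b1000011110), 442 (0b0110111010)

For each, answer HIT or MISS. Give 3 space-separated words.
vaddr=443: (3,1) not in TLB -> MISS, insert
vaddr=542: (4,0) not in TLB -> MISS, insert
vaddr=442: (3,1) in TLB -> HIT

Answer: MISS MISS HIT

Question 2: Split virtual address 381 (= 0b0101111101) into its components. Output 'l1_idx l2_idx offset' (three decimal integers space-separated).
Answer: 2 3 29

Derivation:
vaddr = 381 = 0b0101111101
  top 3 bits -> l1_idx = 2
  next 2 bits -> l2_idx = 3
  bottom 5 bits -> offset = 29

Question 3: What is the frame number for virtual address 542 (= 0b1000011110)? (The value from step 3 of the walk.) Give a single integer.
vaddr = 542: l1_idx=4, l2_idx=0
L1[4] = 0; L2[0][0] = 44

Answer: 44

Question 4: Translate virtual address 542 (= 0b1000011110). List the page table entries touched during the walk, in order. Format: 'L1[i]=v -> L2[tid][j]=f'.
Answer: L1[4]=0 -> L2[0][0]=44

Derivation:
vaddr = 542 = 0b1000011110
Split: l1_idx=4, l2_idx=0, offset=30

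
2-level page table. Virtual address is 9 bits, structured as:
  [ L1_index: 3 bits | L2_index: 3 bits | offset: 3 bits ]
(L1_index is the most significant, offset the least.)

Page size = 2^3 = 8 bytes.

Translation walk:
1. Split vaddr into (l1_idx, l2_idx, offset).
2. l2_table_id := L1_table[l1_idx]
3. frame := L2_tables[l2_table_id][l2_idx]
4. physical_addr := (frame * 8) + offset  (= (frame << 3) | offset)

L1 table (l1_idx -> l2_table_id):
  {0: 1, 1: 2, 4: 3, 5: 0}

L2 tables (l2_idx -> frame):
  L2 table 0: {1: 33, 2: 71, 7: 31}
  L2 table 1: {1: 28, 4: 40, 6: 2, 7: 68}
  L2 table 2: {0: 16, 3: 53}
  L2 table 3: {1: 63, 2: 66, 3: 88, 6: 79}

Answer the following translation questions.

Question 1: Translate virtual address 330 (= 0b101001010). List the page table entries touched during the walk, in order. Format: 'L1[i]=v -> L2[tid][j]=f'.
Answer: L1[5]=0 -> L2[0][1]=33

Derivation:
vaddr = 330 = 0b101001010
Split: l1_idx=5, l2_idx=1, offset=2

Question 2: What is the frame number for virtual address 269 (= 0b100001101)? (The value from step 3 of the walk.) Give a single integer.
vaddr = 269: l1_idx=4, l2_idx=1
L1[4] = 3; L2[3][1] = 63

Answer: 63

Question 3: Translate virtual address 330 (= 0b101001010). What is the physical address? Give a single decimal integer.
vaddr = 330 = 0b101001010
Split: l1_idx=5, l2_idx=1, offset=2
L1[5] = 0
L2[0][1] = 33
paddr = 33 * 8 + 2 = 266

Answer: 266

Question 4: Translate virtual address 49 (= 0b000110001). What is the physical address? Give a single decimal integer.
vaddr = 49 = 0b000110001
Split: l1_idx=0, l2_idx=6, offset=1
L1[0] = 1
L2[1][6] = 2
paddr = 2 * 8 + 1 = 17

Answer: 17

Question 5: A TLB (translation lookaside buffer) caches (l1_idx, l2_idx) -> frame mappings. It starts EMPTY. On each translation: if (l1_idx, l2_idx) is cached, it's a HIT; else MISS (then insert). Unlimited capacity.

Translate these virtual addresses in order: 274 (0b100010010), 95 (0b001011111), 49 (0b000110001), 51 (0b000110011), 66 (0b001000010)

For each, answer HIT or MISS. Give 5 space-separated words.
vaddr=274: (4,2) not in TLB -> MISS, insert
vaddr=95: (1,3) not in TLB -> MISS, insert
vaddr=49: (0,6) not in TLB -> MISS, insert
vaddr=51: (0,6) in TLB -> HIT
vaddr=66: (1,0) not in TLB -> MISS, insert

Answer: MISS MISS MISS HIT MISS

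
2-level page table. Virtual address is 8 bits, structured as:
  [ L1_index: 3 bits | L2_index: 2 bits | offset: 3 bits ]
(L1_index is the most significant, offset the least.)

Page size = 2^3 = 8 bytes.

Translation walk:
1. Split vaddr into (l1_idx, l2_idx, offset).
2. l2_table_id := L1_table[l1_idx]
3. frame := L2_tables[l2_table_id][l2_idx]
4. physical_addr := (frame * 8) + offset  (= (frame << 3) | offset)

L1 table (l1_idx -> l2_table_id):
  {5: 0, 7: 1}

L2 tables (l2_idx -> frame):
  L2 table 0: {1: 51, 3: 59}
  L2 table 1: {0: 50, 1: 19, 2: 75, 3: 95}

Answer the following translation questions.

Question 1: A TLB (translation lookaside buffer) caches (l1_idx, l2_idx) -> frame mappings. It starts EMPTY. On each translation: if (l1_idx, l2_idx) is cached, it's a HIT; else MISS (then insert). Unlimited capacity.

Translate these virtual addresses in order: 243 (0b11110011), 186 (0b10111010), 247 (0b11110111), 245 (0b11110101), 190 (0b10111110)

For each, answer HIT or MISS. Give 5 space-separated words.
Answer: MISS MISS HIT HIT HIT

Derivation:
vaddr=243: (7,2) not in TLB -> MISS, insert
vaddr=186: (5,3) not in TLB -> MISS, insert
vaddr=247: (7,2) in TLB -> HIT
vaddr=245: (7,2) in TLB -> HIT
vaddr=190: (5,3) in TLB -> HIT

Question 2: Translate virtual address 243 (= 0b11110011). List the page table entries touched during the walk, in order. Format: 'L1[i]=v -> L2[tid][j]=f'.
Answer: L1[7]=1 -> L2[1][2]=75

Derivation:
vaddr = 243 = 0b11110011
Split: l1_idx=7, l2_idx=2, offset=3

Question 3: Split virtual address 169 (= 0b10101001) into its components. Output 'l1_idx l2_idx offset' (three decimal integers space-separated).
Answer: 5 1 1

Derivation:
vaddr = 169 = 0b10101001
  top 3 bits -> l1_idx = 5
  next 2 bits -> l2_idx = 1
  bottom 3 bits -> offset = 1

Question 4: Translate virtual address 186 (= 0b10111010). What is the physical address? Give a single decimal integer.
Answer: 474

Derivation:
vaddr = 186 = 0b10111010
Split: l1_idx=5, l2_idx=3, offset=2
L1[5] = 0
L2[0][3] = 59
paddr = 59 * 8 + 2 = 474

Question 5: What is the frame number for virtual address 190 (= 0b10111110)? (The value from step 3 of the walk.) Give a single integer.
Answer: 59

Derivation:
vaddr = 190: l1_idx=5, l2_idx=3
L1[5] = 0; L2[0][3] = 59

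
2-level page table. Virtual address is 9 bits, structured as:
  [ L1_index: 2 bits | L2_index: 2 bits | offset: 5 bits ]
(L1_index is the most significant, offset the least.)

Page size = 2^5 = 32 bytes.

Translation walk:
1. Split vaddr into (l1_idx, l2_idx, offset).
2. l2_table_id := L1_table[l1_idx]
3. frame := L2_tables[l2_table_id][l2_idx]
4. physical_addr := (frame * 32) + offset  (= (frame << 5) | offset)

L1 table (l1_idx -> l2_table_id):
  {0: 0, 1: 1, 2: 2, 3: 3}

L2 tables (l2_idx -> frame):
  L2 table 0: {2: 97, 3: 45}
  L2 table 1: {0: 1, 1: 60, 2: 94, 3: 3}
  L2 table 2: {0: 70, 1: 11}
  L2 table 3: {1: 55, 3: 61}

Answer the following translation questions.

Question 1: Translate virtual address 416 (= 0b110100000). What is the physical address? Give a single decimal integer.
vaddr = 416 = 0b110100000
Split: l1_idx=3, l2_idx=1, offset=0
L1[3] = 3
L2[3][1] = 55
paddr = 55 * 32 + 0 = 1760

Answer: 1760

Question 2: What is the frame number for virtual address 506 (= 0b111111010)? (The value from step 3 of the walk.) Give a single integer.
vaddr = 506: l1_idx=3, l2_idx=3
L1[3] = 3; L2[3][3] = 61

Answer: 61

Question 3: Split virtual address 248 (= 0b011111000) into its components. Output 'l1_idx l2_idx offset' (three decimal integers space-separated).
Answer: 1 3 24

Derivation:
vaddr = 248 = 0b011111000
  top 2 bits -> l1_idx = 1
  next 2 bits -> l2_idx = 3
  bottom 5 bits -> offset = 24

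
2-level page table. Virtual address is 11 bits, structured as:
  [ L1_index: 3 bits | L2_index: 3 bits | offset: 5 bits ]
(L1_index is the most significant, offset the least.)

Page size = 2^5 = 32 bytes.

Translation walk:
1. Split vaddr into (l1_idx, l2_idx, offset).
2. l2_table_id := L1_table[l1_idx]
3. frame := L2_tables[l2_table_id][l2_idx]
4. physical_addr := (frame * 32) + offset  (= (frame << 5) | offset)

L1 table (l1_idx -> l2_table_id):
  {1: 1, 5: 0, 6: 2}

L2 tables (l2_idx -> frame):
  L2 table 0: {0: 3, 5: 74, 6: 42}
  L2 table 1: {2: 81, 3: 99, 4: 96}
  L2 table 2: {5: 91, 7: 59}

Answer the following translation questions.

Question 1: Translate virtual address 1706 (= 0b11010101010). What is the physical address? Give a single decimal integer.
Answer: 2922

Derivation:
vaddr = 1706 = 0b11010101010
Split: l1_idx=6, l2_idx=5, offset=10
L1[6] = 2
L2[2][5] = 91
paddr = 91 * 32 + 10 = 2922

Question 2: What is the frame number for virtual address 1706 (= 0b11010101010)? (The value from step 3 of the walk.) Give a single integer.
Answer: 91

Derivation:
vaddr = 1706: l1_idx=6, l2_idx=5
L1[6] = 2; L2[2][5] = 91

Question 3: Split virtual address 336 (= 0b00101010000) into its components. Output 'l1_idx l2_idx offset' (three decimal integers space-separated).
vaddr = 336 = 0b00101010000
  top 3 bits -> l1_idx = 1
  next 3 bits -> l2_idx = 2
  bottom 5 bits -> offset = 16

Answer: 1 2 16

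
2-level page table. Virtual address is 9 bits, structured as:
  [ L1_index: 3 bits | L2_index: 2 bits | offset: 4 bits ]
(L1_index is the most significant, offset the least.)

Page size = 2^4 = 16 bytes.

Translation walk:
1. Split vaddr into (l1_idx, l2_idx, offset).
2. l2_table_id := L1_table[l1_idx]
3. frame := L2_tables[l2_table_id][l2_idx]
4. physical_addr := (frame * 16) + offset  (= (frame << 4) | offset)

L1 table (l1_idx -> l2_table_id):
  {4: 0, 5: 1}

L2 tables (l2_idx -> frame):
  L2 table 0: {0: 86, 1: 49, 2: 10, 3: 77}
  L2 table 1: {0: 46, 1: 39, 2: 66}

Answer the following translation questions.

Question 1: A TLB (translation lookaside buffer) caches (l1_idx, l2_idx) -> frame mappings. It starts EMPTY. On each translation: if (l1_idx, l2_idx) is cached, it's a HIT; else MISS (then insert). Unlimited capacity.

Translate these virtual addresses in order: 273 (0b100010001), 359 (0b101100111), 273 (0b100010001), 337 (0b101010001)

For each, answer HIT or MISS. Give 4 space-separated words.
vaddr=273: (4,1) not in TLB -> MISS, insert
vaddr=359: (5,2) not in TLB -> MISS, insert
vaddr=273: (4,1) in TLB -> HIT
vaddr=337: (5,1) not in TLB -> MISS, insert

Answer: MISS MISS HIT MISS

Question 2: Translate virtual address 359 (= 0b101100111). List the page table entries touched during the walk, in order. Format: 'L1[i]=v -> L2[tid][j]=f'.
vaddr = 359 = 0b101100111
Split: l1_idx=5, l2_idx=2, offset=7

Answer: L1[5]=1 -> L2[1][2]=66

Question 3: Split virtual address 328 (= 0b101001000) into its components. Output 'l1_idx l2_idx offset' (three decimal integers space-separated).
Answer: 5 0 8

Derivation:
vaddr = 328 = 0b101001000
  top 3 bits -> l1_idx = 5
  next 2 bits -> l2_idx = 0
  bottom 4 bits -> offset = 8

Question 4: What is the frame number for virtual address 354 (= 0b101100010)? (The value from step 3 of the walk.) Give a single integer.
vaddr = 354: l1_idx=5, l2_idx=2
L1[5] = 1; L2[1][2] = 66

Answer: 66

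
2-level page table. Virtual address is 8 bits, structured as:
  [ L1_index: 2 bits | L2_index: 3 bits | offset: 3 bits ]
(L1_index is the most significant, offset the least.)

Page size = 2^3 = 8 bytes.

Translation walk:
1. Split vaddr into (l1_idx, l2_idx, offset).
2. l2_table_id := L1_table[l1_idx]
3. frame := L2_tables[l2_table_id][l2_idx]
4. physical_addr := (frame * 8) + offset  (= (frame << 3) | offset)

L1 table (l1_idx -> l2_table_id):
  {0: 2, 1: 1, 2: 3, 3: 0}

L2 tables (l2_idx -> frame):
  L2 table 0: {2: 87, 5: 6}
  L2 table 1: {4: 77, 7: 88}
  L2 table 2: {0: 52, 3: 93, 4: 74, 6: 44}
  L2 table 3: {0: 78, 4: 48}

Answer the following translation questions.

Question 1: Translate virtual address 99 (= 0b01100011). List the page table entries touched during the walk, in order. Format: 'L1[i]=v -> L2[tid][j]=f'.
Answer: L1[1]=1 -> L2[1][4]=77

Derivation:
vaddr = 99 = 0b01100011
Split: l1_idx=1, l2_idx=4, offset=3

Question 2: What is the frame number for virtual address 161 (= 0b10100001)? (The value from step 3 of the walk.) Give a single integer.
Answer: 48

Derivation:
vaddr = 161: l1_idx=2, l2_idx=4
L1[2] = 3; L2[3][4] = 48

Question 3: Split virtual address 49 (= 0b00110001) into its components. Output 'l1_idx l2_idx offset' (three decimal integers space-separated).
Answer: 0 6 1

Derivation:
vaddr = 49 = 0b00110001
  top 2 bits -> l1_idx = 0
  next 3 bits -> l2_idx = 6
  bottom 3 bits -> offset = 1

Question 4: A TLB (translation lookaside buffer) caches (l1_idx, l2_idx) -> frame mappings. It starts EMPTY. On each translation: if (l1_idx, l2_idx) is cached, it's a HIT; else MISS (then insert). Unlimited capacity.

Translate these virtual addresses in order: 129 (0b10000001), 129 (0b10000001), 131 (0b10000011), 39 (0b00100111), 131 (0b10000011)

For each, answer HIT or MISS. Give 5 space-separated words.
vaddr=129: (2,0) not in TLB -> MISS, insert
vaddr=129: (2,0) in TLB -> HIT
vaddr=131: (2,0) in TLB -> HIT
vaddr=39: (0,4) not in TLB -> MISS, insert
vaddr=131: (2,0) in TLB -> HIT

Answer: MISS HIT HIT MISS HIT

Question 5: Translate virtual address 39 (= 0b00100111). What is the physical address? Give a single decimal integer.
Answer: 599

Derivation:
vaddr = 39 = 0b00100111
Split: l1_idx=0, l2_idx=4, offset=7
L1[0] = 2
L2[2][4] = 74
paddr = 74 * 8 + 7 = 599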